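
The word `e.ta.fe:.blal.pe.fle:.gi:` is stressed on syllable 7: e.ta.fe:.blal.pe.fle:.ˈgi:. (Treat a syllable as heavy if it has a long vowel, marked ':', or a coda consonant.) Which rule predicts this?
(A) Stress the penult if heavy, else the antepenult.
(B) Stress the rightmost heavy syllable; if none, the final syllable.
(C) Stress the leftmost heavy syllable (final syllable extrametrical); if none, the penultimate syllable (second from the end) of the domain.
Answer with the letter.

B

Rule A → syllable 6 (observed: 7).
Rule B → syllable 7 ✓.
Rule C → syllable 3 (observed: 7).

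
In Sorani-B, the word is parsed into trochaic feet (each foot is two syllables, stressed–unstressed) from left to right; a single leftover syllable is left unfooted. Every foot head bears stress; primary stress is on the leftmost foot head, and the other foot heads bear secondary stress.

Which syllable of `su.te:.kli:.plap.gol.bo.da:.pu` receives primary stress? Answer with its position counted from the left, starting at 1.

Parse left to right into trochaic (ˈσσ) feet: (ˈsu.te:) (ˈkli:.plap) (ˈgol.bo) (ˈda:.pu).
Foot heads (stressed positions): 1, 3, 5, 7.
End Rule Leftmost: primary stress on the leftmost head = syllable 1.
Primary stress: syllable 1 → ˈsu.te:.kli:.plap.gol.bo.da:.pu.

1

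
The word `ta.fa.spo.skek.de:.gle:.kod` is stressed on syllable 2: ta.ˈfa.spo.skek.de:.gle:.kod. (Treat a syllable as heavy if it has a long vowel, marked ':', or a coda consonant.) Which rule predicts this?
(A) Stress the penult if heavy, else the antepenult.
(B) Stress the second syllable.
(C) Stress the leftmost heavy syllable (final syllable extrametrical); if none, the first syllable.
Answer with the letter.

Rule A → syllable 6 (observed: 2).
Rule B → syllable 2 ✓.
Rule C → syllable 4 (observed: 2).

B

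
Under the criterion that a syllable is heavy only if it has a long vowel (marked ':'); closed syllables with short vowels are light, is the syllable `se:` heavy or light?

heavy

`se:`: long vowel, open (no coda). Long vowel → heavy.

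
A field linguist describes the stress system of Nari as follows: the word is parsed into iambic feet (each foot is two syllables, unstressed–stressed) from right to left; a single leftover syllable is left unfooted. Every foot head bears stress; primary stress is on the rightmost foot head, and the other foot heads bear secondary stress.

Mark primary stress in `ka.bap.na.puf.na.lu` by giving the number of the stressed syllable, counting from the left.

6

Parse right to left into iambic (σˈσ) feet: (ka.ˈbap) (na.ˈpuf) (na.ˈlu).
Foot heads (stressed positions): 2, 4, 6.
End Rule Rightmost: primary stress on the rightmost head = syllable 6.
Primary stress: syllable 6 → ka.bap.na.puf.na.ˈlu.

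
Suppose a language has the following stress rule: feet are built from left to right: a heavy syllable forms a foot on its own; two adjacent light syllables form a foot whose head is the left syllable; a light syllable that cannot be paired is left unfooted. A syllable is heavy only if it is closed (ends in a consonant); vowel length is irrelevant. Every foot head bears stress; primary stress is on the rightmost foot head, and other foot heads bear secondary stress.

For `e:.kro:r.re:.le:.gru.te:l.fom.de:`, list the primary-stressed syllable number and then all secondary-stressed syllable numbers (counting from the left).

Weights: 1 e: L, 2 kro:r H, 3 re: L, 4 le: L, 5 gru L, 6 te:l H, 7 fom H, 8 de: L.
Parse left to right (heavy = foot alone; LL = one foot; stranded L unfooted): e: (ˈkro:r) (ˈre:.le:) gru (ˈte:l) (ˈfom) de:.
Foot heads: 2, 3, 6, 7.
Primary stress on the rightmost head = syllable 7.
Secondary stress on 2, 3, 6: e:.ˌkro:r.ˌre:.le:.gru.ˌte:l.ˈfom.de:.

primary 7, secondary 2, 3, 6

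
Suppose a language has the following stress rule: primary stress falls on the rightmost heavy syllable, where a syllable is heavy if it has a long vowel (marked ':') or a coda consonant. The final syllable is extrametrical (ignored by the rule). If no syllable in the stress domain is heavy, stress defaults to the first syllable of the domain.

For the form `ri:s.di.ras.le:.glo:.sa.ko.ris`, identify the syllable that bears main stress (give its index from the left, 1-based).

5

The final syllable (8, ris) is extrametrical; the stress domain is syllables 1–7.
Weights: 1 ri:s H, 2 di L, 3 ras H, 4 le: H, 5 glo: H, 6 sa L, 7 ko L.
Heavy syllables in the domain: 1, 3, 4, 5. The rightmost is syllable 5 (glo:).
Primary stress: syllable 5 → ri:s.di.ras.le:.ˈglo:.sa.ko.ris.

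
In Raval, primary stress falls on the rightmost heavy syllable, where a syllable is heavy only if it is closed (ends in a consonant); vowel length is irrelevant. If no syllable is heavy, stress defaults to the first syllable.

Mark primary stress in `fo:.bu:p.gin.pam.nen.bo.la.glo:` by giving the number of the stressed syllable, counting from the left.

Weights: 1 fo: L, 2 bu:p H, 3 gin H, 4 pam H, 5 nen H, 6 bo L, 7 la L, 8 glo: L.
Heavy syllables in the domain: 2, 3, 4, 5. The rightmost is syllable 5 (nen).
Primary stress: syllable 5 → fo:.bu:p.gin.pam.ˈnen.bo.la.glo:.

5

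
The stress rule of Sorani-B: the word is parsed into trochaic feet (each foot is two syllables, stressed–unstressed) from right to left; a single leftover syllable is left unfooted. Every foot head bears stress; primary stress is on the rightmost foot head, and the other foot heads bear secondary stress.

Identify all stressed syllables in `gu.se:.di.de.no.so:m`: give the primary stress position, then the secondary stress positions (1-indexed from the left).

Parse right to left into trochaic (ˈσσ) feet: (ˈgu.se:) (ˈdi.de) (ˈno.so:m).
Foot heads (stressed positions): 1, 3, 5.
End Rule Rightmost: primary stress on the rightmost head = syllable 5.
Secondary stress on 1, 3: ˌgu.se:.ˌdi.de.ˈno.so:m.

primary 5, secondary 1, 3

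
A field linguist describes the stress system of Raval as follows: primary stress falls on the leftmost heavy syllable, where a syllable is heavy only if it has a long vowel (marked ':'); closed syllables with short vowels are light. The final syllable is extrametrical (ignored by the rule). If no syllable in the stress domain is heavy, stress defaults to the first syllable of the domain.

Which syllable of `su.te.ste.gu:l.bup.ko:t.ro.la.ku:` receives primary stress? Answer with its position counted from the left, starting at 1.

The final syllable (9, ku:) is extrametrical; the stress domain is syllables 1–8.
Weights: 1 su L, 2 te L, 3 ste L, 4 gu:l H, 5 bup L, 6 ko:t H, 7 ro L, 8 la L.
Heavy syllables in the domain: 4, 6. The leftmost is syllable 4 (gu:l).
Primary stress: syllable 4 → su.te.ste.ˈgu:l.bup.ko:t.ro.la.ku:.

4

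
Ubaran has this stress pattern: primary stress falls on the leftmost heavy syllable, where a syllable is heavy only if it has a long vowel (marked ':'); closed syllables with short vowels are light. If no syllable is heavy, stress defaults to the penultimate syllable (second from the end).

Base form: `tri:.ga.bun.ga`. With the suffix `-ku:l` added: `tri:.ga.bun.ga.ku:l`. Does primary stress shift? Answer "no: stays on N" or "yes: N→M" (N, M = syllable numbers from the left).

no: stays on 1

Base `tri:.ga.bun.ga` (4 syllables):
  Weights: 1 tri: H, 2 ga L, 3 bun L, 4 ga L.
  Heavy syllables in the domain: 1. The leftmost is syllable 1 (tri:).
  → primary stress on syllable 1.
Suffixed `tri:.ga.bun.ga.ku:l` (5 syllables):
  Weights: 1 tri: H, 2 ga L, 3 bun L, 4 ga L, 5 ku:l H.
  Heavy syllables in the domain: 1, 5. The leftmost is syllable 1 (tri:).
  → primary stress on syllable 1.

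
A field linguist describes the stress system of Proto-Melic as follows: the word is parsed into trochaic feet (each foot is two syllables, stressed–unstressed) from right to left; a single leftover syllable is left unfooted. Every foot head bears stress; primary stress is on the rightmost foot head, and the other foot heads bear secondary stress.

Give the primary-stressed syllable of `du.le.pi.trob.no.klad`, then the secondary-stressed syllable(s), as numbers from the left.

primary 5, secondary 1, 3

Parse right to left into trochaic (ˈσσ) feet: (ˈdu.le) (ˈpi.trob) (ˈno.klad).
Foot heads (stressed positions): 1, 3, 5.
End Rule Rightmost: primary stress on the rightmost head = syllable 5.
Secondary stress on 1, 3: ˌdu.le.ˌpi.trob.ˈno.klad.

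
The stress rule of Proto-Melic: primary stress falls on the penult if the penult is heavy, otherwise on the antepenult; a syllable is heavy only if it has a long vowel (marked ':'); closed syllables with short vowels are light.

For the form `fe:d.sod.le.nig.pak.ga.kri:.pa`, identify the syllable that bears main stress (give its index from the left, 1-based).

7

Weights: 6 ga L, 7 kri: H, 8 pa L.
The penult (syllable 7, kri:) is heavy, so it takes stress.
Primary stress: syllable 7 → fe:d.sod.le.nig.pak.ga.ˈkri:.pa.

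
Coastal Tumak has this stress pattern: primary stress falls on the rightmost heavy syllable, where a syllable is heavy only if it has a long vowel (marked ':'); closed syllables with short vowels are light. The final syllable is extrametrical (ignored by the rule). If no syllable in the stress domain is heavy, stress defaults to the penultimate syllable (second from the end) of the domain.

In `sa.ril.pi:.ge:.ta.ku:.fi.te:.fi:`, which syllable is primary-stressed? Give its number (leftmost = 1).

The final syllable (9, fi:) is extrametrical; the stress domain is syllables 1–8.
Weights: 1 sa L, 2 ril L, 3 pi: H, 4 ge: H, 5 ta L, 6 ku: H, 7 fi L, 8 te: H.
Heavy syllables in the domain: 3, 4, 6, 8. The rightmost is syllable 8 (te:).
Primary stress: syllable 8 → sa.ril.pi:.ge:.ta.ku:.fi.ˈte:.fi:.

8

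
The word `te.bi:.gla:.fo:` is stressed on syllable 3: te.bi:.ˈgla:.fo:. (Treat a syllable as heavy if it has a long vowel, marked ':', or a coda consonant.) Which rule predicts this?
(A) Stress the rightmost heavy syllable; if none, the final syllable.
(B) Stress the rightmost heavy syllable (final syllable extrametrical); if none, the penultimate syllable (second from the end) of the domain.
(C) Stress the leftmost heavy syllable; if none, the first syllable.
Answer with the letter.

B

Rule A → syllable 4 (observed: 3).
Rule B → syllable 3 ✓.
Rule C → syllable 2 (observed: 3).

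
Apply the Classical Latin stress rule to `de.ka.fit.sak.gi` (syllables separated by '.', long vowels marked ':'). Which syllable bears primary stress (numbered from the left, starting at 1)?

Classical Latin: stress the penult if heavy (long vowel or closed), else the antepenult.
Weights: 3 fit H, 4 sak H, 5 gi L.
The penult (syllable 4, sak) is heavy, so it takes stress.
Stress on syllable 4: de.ka.fit.ˈsak.gi.

4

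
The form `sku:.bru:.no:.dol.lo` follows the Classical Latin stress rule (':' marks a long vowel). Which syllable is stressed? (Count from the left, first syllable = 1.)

Classical Latin: stress the penult if heavy (long vowel or closed), else the antepenult.
Weights: 3 no: H, 4 dol H, 5 lo L.
The penult (syllable 4, dol) is heavy, so it takes stress.
Stress on syllable 4: sku:.bru:.no:.ˈdol.lo.

4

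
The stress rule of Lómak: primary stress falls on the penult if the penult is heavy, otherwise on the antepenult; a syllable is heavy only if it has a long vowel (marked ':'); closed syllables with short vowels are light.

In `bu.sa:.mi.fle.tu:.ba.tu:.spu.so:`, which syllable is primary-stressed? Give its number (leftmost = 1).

7

Weights: 7 tu: H, 8 spu L, 9 so: H.
The penult (syllable 8, spu) is light, so stress falls on the antepenult (syllable 7, tu:).
Primary stress: syllable 7 → bu.sa:.mi.fle.tu:.ba.ˈtu:.spu.so:.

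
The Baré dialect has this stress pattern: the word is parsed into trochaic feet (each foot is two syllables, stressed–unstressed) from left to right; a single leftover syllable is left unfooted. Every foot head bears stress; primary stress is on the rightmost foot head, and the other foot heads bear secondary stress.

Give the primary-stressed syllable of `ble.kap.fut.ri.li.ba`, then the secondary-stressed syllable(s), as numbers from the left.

Parse left to right into trochaic (ˈσσ) feet: (ˈble.kap) (ˈfut.ri) (ˈli.ba).
Foot heads (stressed positions): 1, 3, 5.
End Rule Rightmost: primary stress on the rightmost head = syllable 5.
Secondary stress on 1, 3: ˌble.kap.ˌfut.ri.ˈli.ba.

primary 5, secondary 1, 3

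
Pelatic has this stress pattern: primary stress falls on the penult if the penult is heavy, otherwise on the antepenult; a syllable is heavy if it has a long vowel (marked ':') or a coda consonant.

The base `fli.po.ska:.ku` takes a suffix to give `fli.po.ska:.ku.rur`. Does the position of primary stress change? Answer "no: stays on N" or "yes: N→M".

no: stays on 3

Base `fli.po.ska:.ku` (4 syllables):
  Weights: 2 po L, 3 ska: H, 4 ku L.
  The penult (syllable 3, ska:) is heavy, so it takes stress.
  → primary stress on syllable 3.
Suffixed `fli.po.ska:.ku.rur` (5 syllables):
  Weights: 3 ska: H, 4 ku L, 5 rur H.
  The penult (syllable 4, ku) is light, so stress falls on the antepenult (syllable 3, ska:).
  → primary stress on syllable 3.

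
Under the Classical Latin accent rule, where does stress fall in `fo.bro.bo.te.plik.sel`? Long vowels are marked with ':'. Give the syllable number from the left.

5

Classical Latin: stress the penult if heavy (long vowel or closed), else the antepenult.
Weights: 4 te L, 5 plik H, 6 sel H.
The penult (syllable 5, plik) is heavy, so it takes stress.
Stress on syllable 5: fo.bro.bo.te.ˈplik.sel.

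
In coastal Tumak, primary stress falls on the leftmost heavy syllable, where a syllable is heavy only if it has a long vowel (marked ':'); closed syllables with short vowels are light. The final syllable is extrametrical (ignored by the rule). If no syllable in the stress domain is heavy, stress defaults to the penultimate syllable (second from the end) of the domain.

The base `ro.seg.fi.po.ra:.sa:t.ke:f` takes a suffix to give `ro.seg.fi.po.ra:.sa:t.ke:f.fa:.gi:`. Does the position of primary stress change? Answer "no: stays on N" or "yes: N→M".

Base `ro.seg.fi.po.ra:.sa:t.ke:f` (7 syllables):
  The final syllable (7, ke:f) is extrametrical; the stress domain is syllables 1–6.
  Weights: 1 ro L, 2 seg L, 3 fi L, 4 po L, 5 ra: H, 6 sa:t H.
  Heavy syllables in the domain: 5, 6. The leftmost is syllable 5 (ra:).
  → primary stress on syllable 5.
Suffixed `ro.seg.fi.po.ra:.sa:t.ke:f.fa:.gi:` (9 syllables):
  The final syllable (9, gi:) is extrametrical; the stress domain is syllables 1–8.
  Weights: 1 ro L, 2 seg L, 3 fi L, 4 po L, 5 ra: H, 6 sa:t H, 7 ke:f H, 8 fa: H.
  Heavy syllables in the domain: 5, 6, 7, 8. The leftmost is syllable 5 (ra:).
  → primary stress on syllable 5.

no: stays on 5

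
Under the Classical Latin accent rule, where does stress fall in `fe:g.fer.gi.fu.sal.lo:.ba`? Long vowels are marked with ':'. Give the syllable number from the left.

Classical Latin: stress the penult if heavy (long vowel or closed), else the antepenult.
Weights: 5 sal H, 6 lo: H, 7 ba L.
The penult (syllable 6, lo:) is heavy, so it takes stress.
Stress on syllable 6: fe:g.fer.gi.fu.sal.ˈlo:.ba.

6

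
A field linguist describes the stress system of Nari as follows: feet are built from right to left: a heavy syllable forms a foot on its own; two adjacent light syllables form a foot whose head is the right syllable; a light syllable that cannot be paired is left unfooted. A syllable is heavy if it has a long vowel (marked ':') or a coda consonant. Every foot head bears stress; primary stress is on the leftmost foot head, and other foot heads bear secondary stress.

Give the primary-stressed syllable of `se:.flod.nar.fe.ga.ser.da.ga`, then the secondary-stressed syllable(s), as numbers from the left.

primary 1, secondary 2, 3, 5, 6, 8

Weights: 1 se: H, 2 flod H, 3 nar H, 4 fe L, 5 ga L, 6 ser H, 7 da L, 8 ga L.
Parse right to left (heavy = foot alone; LL = one foot; stranded L unfooted): (ˈse:) (ˈflod) (ˈnar) (fe.ˈga) (ˈser) (da.ˈga).
Foot heads: 1, 2, 3, 5, 6, 8.
Primary stress on the leftmost head = syllable 1.
Secondary stress on 2, 3, 5, 6, 8: ˈse:.ˌflod.ˌnar.fe.ˌga.ˌser.da.ˌga.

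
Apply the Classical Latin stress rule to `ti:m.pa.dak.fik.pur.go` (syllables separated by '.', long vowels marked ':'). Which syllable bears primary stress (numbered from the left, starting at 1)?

Classical Latin: stress the penult if heavy (long vowel or closed), else the antepenult.
Weights: 4 fik H, 5 pur H, 6 go L.
The penult (syllable 5, pur) is heavy, so it takes stress.
Stress on syllable 5: ti:m.pa.dak.fik.ˈpur.go.

5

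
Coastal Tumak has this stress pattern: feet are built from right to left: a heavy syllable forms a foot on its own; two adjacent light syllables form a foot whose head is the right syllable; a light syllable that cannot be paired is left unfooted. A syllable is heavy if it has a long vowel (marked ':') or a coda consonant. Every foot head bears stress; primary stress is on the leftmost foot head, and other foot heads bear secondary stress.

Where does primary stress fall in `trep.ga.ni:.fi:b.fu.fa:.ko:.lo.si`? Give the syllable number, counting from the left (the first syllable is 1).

1

Weights: 1 trep H, 2 ga L, 3 ni: H, 4 fi:b H, 5 fu L, 6 fa: H, 7 ko: H, 8 lo L, 9 si L.
Parse right to left (heavy = foot alone; LL = one foot; stranded L unfooted): (ˈtrep) ga (ˈni:) (ˈfi:b) fu (ˈfa:) (ˈko:) (lo.ˈsi).
Foot heads: 1, 3, 4, 6, 7, 9.
Primary stress on the leftmost head = syllable 1.
Primary stress: syllable 1 → ˈtrep.ga.ni:.fi:b.fu.fa:.ko:.lo.si.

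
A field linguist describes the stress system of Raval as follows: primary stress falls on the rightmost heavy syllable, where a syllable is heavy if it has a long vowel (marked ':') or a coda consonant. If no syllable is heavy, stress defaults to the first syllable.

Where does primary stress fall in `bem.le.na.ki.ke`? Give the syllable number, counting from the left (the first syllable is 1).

Weights: 1 bem H, 2 le L, 3 na L, 4 ki L, 5 ke L.
Heavy syllables in the domain: 1. The rightmost is syllable 1 (bem).
Primary stress: syllable 1 → ˈbem.le.na.ki.ke.

1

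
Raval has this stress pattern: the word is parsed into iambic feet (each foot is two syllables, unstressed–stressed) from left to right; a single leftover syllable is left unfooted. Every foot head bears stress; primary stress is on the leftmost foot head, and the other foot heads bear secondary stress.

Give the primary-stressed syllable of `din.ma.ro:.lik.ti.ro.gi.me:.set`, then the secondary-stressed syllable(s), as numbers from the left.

Parse left to right into iambic (σˈσ) feet: (din.ˈma) (ro:.ˈlik) (ti.ˈro) (gi.ˈme:) set. Syllable 9 is left unfooted.
Foot heads (stressed positions): 2, 4, 6, 8.
End Rule Leftmost: primary stress on the leftmost head = syllable 2.
Secondary stress on 4, 6, 8: din.ˈma.ro:.ˌlik.ti.ˌro.gi.ˌme:.set.

primary 2, secondary 4, 6, 8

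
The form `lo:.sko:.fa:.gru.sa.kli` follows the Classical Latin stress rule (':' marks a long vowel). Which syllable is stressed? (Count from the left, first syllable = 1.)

4

Classical Latin: stress the penult if heavy (long vowel or closed), else the antepenult.
Weights: 4 gru L, 5 sa L, 6 kli L.
The penult (syllable 5, sa) is light, so stress falls on the antepenult (syllable 4, gru).
Stress on syllable 4: lo:.sko:.fa:.ˈgru.sa.kli.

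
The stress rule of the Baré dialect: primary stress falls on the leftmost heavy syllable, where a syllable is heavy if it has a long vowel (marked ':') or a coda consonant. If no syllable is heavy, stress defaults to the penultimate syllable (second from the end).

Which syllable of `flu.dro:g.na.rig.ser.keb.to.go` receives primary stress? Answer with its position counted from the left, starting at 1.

2

Weights: 1 flu L, 2 dro:g H, 3 na L, 4 rig H, 5 ser H, 6 keb H, 7 to L, 8 go L.
Heavy syllables in the domain: 2, 4, 5, 6. The leftmost is syllable 2 (dro:g).
Primary stress: syllable 2 → flu.ˈdro:g.na.rig.ser.keb.to.go.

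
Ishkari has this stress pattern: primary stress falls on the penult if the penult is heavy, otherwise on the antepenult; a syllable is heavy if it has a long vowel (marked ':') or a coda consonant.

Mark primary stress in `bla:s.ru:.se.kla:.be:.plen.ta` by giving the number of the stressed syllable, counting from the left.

Weights: 5 be: H, 6 plen H, 7 ta L.
The penult (syllable 6, plen) is heavy, so it takes stress.
Primary stress: syllable 6 → bla:s.ru:.se.kla:.be:.ˈplen.ta.

6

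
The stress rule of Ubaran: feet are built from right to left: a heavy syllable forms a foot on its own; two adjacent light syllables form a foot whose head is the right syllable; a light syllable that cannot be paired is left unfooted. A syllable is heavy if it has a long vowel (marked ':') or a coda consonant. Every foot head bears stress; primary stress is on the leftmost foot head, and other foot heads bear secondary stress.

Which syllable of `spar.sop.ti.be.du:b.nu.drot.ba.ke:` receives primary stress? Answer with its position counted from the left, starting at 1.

1

Weights: 1 spar H, 2 sop H, 3 ti L, 4 be L, 5 du:b H, 6 nu L, 7 drot H, 8 ba L, 9 ke: H.
Parse right to left (heavy = foot alone; LL = one foot; stranded L unfooted): (ˈspar) (ˈsop) (ti.ˈbe) (ˈdu:b) nu (ˈdrot) ba (ˈke:).
Foot heads: 1, 2, 4, 5, 7, 9.
Primary stress on the leftmost head = syllable 1.
Primary stress: syllable 1 → ˈspar.sop.ti.be.du:b.nu.drot.ba.ke:.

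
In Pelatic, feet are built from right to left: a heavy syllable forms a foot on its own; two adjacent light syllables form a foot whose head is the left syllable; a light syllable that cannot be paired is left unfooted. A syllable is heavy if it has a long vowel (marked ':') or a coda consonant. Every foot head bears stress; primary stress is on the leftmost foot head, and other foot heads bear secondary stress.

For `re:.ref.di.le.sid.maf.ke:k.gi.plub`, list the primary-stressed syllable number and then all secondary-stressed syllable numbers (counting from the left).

Weights: 1 re: H, 2 ref H, 3 di L, 4 le L, 5 sid H, 6 maf H, 7 ke:k H, 8 gi L, 9 plub H.
Parse right to left (heavy = foot alone; LL = one foot; stranded L unfooted): (ˈre:) (ˈref) (ˈdi.le) (ˈsid) (ˈmaf) (ˈke:k) gi (ˈplub).
Foot heads: 1, 2, 3, 5, 6, 7, 9.
Primary stress on the leftmost head = syllable 1.
Secondary stress on 2, 3, 5, 6, 7, 9: ˈre:.ˌref.ˌdi.le.ˌsid.ˌmaf.ˌke:k.gi.ˌplub.

primary 1, secondary 2, 3, 5, 6, 7, 9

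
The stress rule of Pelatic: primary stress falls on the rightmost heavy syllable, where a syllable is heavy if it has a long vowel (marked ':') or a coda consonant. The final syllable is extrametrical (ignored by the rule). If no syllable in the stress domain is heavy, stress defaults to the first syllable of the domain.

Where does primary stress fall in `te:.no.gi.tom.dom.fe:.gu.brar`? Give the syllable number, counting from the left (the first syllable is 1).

The final syllable (8, brar) is extrametrical; the stress domain is syllables 1–7.
Weights: 1 te: H, 2 no L, 3 gi L, 4 tom H, 5 dom H, 6 fe: H, 7 gu L.
Heavy syllables in the domain: 1, 4, 5, 6. The rightmost is syllable 6 (fe:).
Primary stress: syllable 6 → te:.no.gi.tom.dom.ˈfe:.gu.brar.

6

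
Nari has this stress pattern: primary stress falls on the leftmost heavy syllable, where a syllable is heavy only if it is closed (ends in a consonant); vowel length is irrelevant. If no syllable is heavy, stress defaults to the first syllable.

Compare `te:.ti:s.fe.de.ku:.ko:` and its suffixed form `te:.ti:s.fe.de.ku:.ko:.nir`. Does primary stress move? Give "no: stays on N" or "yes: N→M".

Base `te:.ti:s.fe.de.ku:.ko:` (6 syllables):
  Weights: 1 te: L, 2 ti:s H, 3 fe L, 4 de L, 5 ku: L, 6 ko: L.
  Heavy syllables in the domain: 2. The leftmost is syllable 2 (ti:s).
  → primary stress on syllable 2.
Suffixed `te:.ti:s.fe.de.ku:.ko:.nir` (7 syllables):
  Weights: 1 te: L, 2 ti:s H, 3 fe L, 4 de L, 5 ku: L, 6 ko: L, 7 nir H.
  Heavy syllables in the domain: 2, 7. The leftmost is syllable 2 (ti:s).
  → primary stress on syllable 2.

no: stays on 2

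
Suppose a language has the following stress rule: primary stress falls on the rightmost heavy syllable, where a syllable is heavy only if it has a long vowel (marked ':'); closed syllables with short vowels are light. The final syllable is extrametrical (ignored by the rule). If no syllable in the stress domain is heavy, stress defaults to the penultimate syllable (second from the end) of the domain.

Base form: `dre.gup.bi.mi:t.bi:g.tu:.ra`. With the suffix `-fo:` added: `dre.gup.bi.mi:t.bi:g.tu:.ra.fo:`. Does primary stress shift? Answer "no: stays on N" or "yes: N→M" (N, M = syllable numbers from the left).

no: stays on 6

Base `dre.gup.bi.mi:t.bi:g.tu:.ra` (7 syllables):
  The final syllable (7, ra) is extrametrical; the stress domain is syllables 1–6.
  Weights: 1 dre L, 2 gup L, 3 bi L, 4 mi:t H, 5 bi:g H, 6 tu: H.
  Heavy syllables in the domain: 4, 5, 6. The rightmost is syllable 6 (tu:).
  → primary stress on syllable 6.
Suffixed `dre.gup.bi.mi:t.bi:g.tu:.ra.fo:` (8 syllables):
  The final syllable (8, fo:) is extrametrical; the stress domain is syllables 1–7.
  Weights: 1 dre L, 2 gup L, 3 bi L, 4 mi:t H, 5 bi:g H, 6 tu: H, 7 ra L.
  Heavy syllables in the domain: 4, 5, 6. The rightmost is syllable 6 (tu:).
  → primary stress on syllable 6.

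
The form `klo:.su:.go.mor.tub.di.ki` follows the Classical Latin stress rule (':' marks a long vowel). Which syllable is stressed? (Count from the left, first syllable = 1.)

Classical Latin: stress the penult if heavy (long vowel or closed), else the antepenult.
Weights: 5 tub H, 6 di L, 7 ki L.
The penult (syllable 6, di) is light, so stress falls on the antepenult (syllable 5, tub).
Stress on syllable 5: klo:.su:.go.mor.ˈtub.di.ki.

5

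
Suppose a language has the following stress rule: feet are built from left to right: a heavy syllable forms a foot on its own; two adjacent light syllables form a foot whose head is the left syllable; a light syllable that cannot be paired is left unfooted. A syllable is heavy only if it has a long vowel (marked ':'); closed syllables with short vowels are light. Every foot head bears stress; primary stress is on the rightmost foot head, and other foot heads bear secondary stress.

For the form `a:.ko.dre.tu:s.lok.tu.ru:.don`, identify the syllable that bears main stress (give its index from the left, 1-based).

7

Weights: 1 a: H, 2 ko L, 3 dre L, 4 tu:s H, 5 lok L, 6 tu L, 7 ru: H, 8 don L.
Parse left to right (heavy = foot alone; LL = one foot; stranded L unfooted): (ˈa:) (ˈko.dre) (ˈtu:s) (ˈlok.tu) (ˈru:) don.
Foot heads: 1, 2, 4, 5, 7.
Primary stress on the rightmost head = syllable 7.
Primary stress: syllable 7 → a:.ko.dre.tu:s.lok.tu.ˈru:.don.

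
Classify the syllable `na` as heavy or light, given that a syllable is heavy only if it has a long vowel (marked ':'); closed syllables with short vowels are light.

`na`: short vowel, open (no coda). Short vowel → light.

light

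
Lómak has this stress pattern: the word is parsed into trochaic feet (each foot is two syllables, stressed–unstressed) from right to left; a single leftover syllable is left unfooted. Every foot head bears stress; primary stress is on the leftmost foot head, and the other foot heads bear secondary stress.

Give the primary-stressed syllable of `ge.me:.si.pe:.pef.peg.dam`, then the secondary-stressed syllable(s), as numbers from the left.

Parse right to left into trochaic (ˈσσ) feet: ge (ˈme:.si) (ˈpe:.pef) (ˈpeg.dam). Syllable 1 is left unfooted.
Foot heads (stressed positions): 2, 4, 6.
End Rule Leftmost: primary stress on the leftmost head = syllable 2.
Secondary stress on 4, 6: ge.ˈme:.si.ˌpe:.pef.ˌpeg.dam.

primary 2, secondary 4, 6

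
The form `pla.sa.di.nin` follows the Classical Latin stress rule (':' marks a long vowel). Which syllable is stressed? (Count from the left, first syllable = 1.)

Classical Latin: stress the penult if heavy (long vowel or closed), else the antepenult.
Weights: 2 sa L, 3 di L, 4 nin H.
The penult (syllable 3, di) is light, so stress falls on the antepenult (syllable 2, sa).
Stress on syllable 2: pla.ˈsa.di.nin.

2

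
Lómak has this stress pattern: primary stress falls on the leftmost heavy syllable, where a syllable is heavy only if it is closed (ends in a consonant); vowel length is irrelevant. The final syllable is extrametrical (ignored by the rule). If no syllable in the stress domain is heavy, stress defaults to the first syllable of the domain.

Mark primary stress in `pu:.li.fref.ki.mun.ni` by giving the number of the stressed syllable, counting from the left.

3

The final syllable (6, ni) is extrametrical; the stress domain is syllables 1–5.
Weights: 1 pu: L, 2 li L, 3 fref H, 4 ki L, 5 mun H.
Heavy syllables in the domain: 3, 5. The leftmost is syllable 3 (fref).
Primary stress: syllable 3 → pu:.li.ˈfref.ki.mun.ni.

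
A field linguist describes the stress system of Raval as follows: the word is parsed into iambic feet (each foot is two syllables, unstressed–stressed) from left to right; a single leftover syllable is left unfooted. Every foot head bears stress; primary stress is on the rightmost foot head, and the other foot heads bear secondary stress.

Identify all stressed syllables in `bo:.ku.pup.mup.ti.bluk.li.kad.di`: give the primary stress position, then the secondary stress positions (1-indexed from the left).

primary 8, secondary 2, 4, 6

Parse left to right into iambic (σˈσ) feet: (bo:.ˈku) (pup.ˈmup) (ti.ˈbluk) (li.ˈkad) di. Syllable 9 is left unfooted.
Foot heads (stressed positions): 2, 4, 6, 8.
End Rule Rightmost: primary stress on the rightmost head = syllable 8.
Secondary stress on 2, 4, 6: bo:.ˌku.pup.ˌmup.ti.ˌbluk.li.ˈkad.di.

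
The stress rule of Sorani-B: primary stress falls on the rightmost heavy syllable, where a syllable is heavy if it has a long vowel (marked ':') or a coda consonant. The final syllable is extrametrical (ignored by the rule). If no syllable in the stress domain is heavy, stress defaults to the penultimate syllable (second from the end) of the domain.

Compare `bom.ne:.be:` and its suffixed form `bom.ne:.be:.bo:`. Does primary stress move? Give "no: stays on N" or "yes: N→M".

yes: 2→3

Base `bom.ne:.be:` (3 syllables):
  The final syllable (3, be:) is extrametrical; the stress domain is syllables 1–2.
  Weights: 1 bom H, 2 ne: H.
  Heavy syllables in the domain: 1, 2. The rightmost is syllable 2 (ne:).
  → primary stress on syllable 2.
Suffixed `bom.ne:.be:.bo:` (4 syllables):
  The final syllable (4, bo:) is extrametrical; the stress domain is syllables 1–3.
  Weights: 1 bom H, 2 ne: H, 3 be: H.
  Heavy syllables in the domain: 1, 2, 3. The rightmost is syllable 3 (be:).
  → primary stress on syllable 3.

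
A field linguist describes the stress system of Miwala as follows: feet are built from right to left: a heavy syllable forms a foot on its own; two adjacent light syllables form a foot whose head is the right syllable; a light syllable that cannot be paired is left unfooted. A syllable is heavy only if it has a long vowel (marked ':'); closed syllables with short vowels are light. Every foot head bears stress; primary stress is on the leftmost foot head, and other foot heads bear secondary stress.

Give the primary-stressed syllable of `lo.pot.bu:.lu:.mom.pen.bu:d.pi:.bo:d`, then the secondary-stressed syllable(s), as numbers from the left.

primary 2, secondary 3, 4, 6, 7, 8, 9

Weights: 1 lo L, 2 pot L, 3 bu: H, 4 lu: H, 5 mom L, 6 pen L, 7 bu:d H, 8 pi: H, 9 bo:d H.
Parse right to left (heavy = foot alone; LL = one foot; stranded L unfooted): (lo.ˈpot) (ˈbu:) (ˈlu:) (mom.ˈpen) (ˈbu:d) (ˈpi:) (ˈbo:d).
Foot heads: 2, 3, 4, 6, 7, 8, 9.
Primary stress on the leftmost head = syllable 2.
Secondary stress on 3, 4, 6, 7, 8, 9: lo.ˈpot.ˌbu:.ˌlu:.mom.ˌpen.ˌbu:d.ˌpi:.ˌbo:d.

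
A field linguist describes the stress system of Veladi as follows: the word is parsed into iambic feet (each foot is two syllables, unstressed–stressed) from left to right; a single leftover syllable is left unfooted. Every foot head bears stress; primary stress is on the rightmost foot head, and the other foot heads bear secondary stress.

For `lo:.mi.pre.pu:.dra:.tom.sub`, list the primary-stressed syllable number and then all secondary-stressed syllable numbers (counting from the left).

Parse left to right into iambic (σˈσ) feet: (lo:.ˈmi) (pre.ˈpu:) (dra:.ˈtom) sub. Syllable 7 is left unfooted.
Foot heads (stressed positions): 2, 4, 6.
End Rule Rightmost: primary stress on the rightmost head = syllable 6.
Secondary stress on 2, 4: lo:.ˌmi.pre.ˌpu:.dra:.ˈtom.sub.

primary 6, secondary 2, 4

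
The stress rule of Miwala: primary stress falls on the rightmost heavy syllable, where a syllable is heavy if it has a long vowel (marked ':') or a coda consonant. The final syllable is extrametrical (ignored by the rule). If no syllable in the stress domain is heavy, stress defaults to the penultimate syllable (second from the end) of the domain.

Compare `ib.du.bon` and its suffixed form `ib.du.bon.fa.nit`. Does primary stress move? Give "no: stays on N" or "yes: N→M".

yes: 1→3

Base `ib.du.bon` (3 syllables):
  The final syllable (3, bon) is extrametrical; the stress domain is syllables 1–2.
  Weights: 1 ib H, 2 du L.
  Heavy syllables in the domain: 1. The rightmost is syllable 1 (ib).
  → primary stress on syllable 1.
Suffixed `ib.du.bon.fa.nit` (5 syllables):
  The final syllable (5, nit) is extrametrical; the stress domain is syllables 1–4.
  Weights: 1 ib H, 2 du L, 3 bon H, 4 fa L.
  Heavy syllables in the domain: 1, 3. The rightmost is syllable 3 (bon).
  → primary stress on syllable 3.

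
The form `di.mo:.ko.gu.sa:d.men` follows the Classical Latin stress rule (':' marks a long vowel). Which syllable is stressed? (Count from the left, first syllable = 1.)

5

Classical Latin: stress the penult if heavy (long vowel or closed), else the antepenult.
Weights: 4 gu L, 5 sa:d H, 6 men H.
The penult (syllable 5, sa:d) is heavy, so it takes stress.
Stress on syllable 5: di.mo:.ko.gu.ˈsa:d.men.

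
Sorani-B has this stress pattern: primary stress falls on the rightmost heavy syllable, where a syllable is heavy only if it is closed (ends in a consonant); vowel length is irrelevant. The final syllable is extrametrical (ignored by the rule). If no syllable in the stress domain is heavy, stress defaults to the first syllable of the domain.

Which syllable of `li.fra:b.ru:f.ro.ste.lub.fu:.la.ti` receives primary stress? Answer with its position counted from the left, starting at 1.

The final syllable (9, ti) is extrametrical; the stress domain is syllables 1–8.
Weights: 1 li L, 2 fra:b H, 3 ru:f H, 4 ro L, 5 ste L, 6 lub H, 7 fu: L, 8 la L.
Heavy syllables in the domain: 2, 3, 6. The rightmost is syllable 6 (lub).
Primary stress: syllable 6 → li.fra:b.ru:f.ro.ste.ˈlub.fu:.la.ti.

6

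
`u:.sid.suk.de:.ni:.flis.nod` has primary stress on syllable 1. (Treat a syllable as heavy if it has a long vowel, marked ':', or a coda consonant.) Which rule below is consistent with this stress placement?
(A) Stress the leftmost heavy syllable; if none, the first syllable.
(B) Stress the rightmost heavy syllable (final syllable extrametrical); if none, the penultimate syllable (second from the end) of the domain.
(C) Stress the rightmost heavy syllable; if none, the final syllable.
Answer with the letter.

A

Rule A → syllable 1 ✓.
Rule B → syllable 6 (observed: 1).
Rule C → syllable 7 (observed: 1).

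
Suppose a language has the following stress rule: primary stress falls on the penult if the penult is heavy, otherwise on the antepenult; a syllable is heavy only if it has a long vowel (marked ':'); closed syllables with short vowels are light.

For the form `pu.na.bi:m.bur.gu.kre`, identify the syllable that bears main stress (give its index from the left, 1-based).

Weights: 4 bur L, 5 gu L, 6 kre L.
The penult (syllable 5, gu) is light, so stress falls on the antepenult (syllable 4, bur).
Primary stress: syllable 4 → pu.na.bi:m.ˈbur.gu.kre.

4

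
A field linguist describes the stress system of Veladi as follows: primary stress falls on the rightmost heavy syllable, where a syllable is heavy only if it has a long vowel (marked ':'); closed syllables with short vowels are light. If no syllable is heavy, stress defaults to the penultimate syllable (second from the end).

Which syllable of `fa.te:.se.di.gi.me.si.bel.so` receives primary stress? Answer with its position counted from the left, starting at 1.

Weights: 1 fa L, 2 te: H, 3 se L, 4 di L, 5 gi L, 6 me L, 7 si L, 8 bel L, 9 so L.
Heavy syllables in the domain: 2. The rightmost is syllable 2 (te:).
Primary stress: syllable 2 → fa.ˈte:.se.di.gi.me.si.bel.so.

2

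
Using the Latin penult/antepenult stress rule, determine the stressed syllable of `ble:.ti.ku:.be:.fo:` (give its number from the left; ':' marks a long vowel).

4

Classical Latin: stress the penult if heavy (long vowel or closed), else the antepenult.
Weights: 3 ku: H, 4 be: H, 5 fo: H.
The penult (syllable 4, be:) is heavy, so it takes stress.
Stress on syllable 4: ble:.ti.ku:.ˈbe:.fo:.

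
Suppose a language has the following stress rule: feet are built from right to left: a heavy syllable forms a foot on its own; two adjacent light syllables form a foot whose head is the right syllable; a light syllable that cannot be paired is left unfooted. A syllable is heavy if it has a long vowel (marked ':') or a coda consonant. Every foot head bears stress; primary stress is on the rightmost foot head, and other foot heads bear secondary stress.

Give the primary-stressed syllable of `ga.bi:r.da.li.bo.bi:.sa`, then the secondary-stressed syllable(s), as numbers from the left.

primary 6, secondary 2, 5

Weights: 1 ga L, 2 bi:r H, 3 da L, 4 li L, 5 bo L, 6 bi: H, 7 sa L.
Parse right to left (heavy = foot alone; LL = one foot; stranded L unfooted): ga (ˈbi:r) da (li.ˈbo) (ˈbi:) sa.
Foot heads: 2, 5, 6.
Primary stress on the rightmost head = syllable 6.
Secondary stress on 2, 5: ga.ˌbi:r.da.li.ˌbo.ˈbi:.sa.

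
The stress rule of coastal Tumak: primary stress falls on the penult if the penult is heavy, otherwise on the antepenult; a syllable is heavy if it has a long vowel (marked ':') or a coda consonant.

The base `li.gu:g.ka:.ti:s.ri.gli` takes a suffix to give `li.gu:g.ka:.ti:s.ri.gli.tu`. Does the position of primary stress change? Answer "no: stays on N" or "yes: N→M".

yes: 4→5

Base `li.gu:g.ka:.ti:s.ri.gli` (6 syllables):
  Weights: 4 ti:s H, 5 ri L, 6 gli L.
  The penult (syllable 5, ri) is light, so stress falls on the antepenult (syllable 4, ti:s).
  → primary stress on syllable 4.
Suffixed `li.gu:g.ka:.ti:s.ri.gli.tu` (7 syllables):
  Weights: 5 ri L, 6 gli L, 7 tu L.
  The penult (syllable 6, gli) is light, so stress falls on the antepenult (syllable 5, ri).
  → primary stress on syllable 5.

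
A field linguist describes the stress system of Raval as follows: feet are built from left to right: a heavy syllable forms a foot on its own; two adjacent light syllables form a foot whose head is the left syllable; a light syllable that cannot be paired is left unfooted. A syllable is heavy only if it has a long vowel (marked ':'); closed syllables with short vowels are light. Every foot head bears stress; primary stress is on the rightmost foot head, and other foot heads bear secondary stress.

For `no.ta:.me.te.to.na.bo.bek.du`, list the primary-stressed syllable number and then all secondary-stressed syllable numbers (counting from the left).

primary 7, secondary 2, 3, 5

Weights: 1 no L, 2 ta: H, 3 me L, 4 te L, 5 to L, 6 na L, 7 bo L, 8 bek L, 9 du L.
Parse left to right (heavy = foot alone; LL = one foot; stranded L unfooted): no (ˈta:) (ˈme.te) (ˈto.na) (ˈbo.bek) du.
Foot heads: 2, 3, 5, 7.
Primary stress on the rightmost head = syllable 7.
Secondary stress on 2, 3, 5: no.ˌta:.ˌme.te.ˌto.na.ˈbo.bek.du.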